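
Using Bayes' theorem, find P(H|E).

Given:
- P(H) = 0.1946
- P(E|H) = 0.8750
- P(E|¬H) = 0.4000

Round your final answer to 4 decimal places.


Bayes' theorem: P(H|E) = P(E|H) × P(H) / P(E)

Step 1: Calculate P(E) using law of total probability
P(E) = P(E|H)P(H) + P(E|¬H)P(¬H)
     = 0.8750 × 0.1946 + 0.4000 × 0.8054
     = 0.17027500 + 0.32216000
     = 0.49243500

Step 2: Apply Bayes' theorem
P(H|E) = P(E|H) × P(H) / P(E)
       = 0.17027500 / 0.49243500
       = 0.3458


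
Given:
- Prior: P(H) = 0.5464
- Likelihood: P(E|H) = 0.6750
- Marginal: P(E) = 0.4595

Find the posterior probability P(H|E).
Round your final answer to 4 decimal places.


Using Bayes' theorem:

P(H|E) = P(E|H) × P(H) / P(E)
       = 0.6750 × 0.5464 / 0.4595
       = 0.36882000 / 0.4595
       = 0.8027

The evidence strengthens our belief in H.
Prior: 0.5464 → Posterior: 0.8027


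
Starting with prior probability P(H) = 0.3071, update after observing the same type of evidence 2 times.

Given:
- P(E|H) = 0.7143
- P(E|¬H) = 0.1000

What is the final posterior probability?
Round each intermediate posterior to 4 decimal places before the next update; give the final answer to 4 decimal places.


Sequential Bayesian updating:

Initial prior: P(H) = 0.3071

Update 1:
  P(E) = 0.7143 × 0.3071 + 0.1000 × 0.6929 = 0.21936153 + 0.06929000 = 0.28865153
  P(H|E) = 0.21936153 / 0.28865153 = 0.7600

Update 2:
  P(E) = 0.7143 × 0.7600 + 0.1000 × 0.2400 = 0.54286800 + 0.02400000 = 0.56686800
  P(H|E) = 0.54286800 / 0.56686800 = 0.9577

Final posterior: 0.9577


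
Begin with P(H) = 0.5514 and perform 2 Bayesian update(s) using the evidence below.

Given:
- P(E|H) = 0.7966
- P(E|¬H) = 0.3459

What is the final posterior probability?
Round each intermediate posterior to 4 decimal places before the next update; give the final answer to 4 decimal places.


Sequential Bayesian updating:

Initial prior: P(H) = 0.5514

Update 1:
  P(E) = 0.7966 × 0.5514 + 0.3459 × 0.4486 = 0.43924524 + 0.15517074 = 0.59441598
  P(H|E) = 0.43924524 / 0.59441598 = 0.7390

Update 2:
  P(E) = 0.7966 × 0.7390 + 0.3459 × 0.2610 = 0.58868740 + 0.09027990 = 0.67896730
  P(H|E) = 0.58868740 / 0.67896730 = 0.8670

Final posterior: 0.8670


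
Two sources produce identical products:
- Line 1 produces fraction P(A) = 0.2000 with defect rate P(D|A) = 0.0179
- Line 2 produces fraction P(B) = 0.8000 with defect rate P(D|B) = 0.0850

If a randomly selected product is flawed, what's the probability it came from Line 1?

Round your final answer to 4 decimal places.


Let A = from Line 1, D = flawed

Given:
- P(A) = 0.2000, P(B) = 0.8000
- P(D|A) = 0.0179, P(D|B) = 0.0850

Step 1: Find P(D)
P(D) = P(D|A)P(A) + P(D|B)P(B)
     = 0.0179 × 0.2000 + 0.0850 × 0.8000
     = 0.00358000 + 0.06800000
     = 0.07158000

Step 2: Apply Bayes' theorem
P(A|D) = P(D|A)P(A) / P(D)
       = 0.00358000 / 0.07158000
       = 0.0500


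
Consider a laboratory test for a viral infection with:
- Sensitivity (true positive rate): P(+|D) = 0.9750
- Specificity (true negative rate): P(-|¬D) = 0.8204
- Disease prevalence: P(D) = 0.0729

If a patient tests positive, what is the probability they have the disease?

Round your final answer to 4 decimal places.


Let D = has disease, + = positive test

Given:
- P(D) = 0.0729 (prevalence)
- P(+|D) = 0.9750 (sensitivity)
- P(-|¬D) = 0.8204 (specificity)
- P(+|¬D) = 0.1796 (false positive rate = 1 - specificity)

Step 1: Find P(+)
P(+) = P(+|D)P(D) + P(+|¬D)P(¬D)
     = 0.9750 × 0.0729 + 0.1796 × 0.9271
     = 0.07107750 + 0.16650716
     = 0.23758466

Step 2: Apply Bayes' theorem for P(D|+)
P(D|+) = P(+|D)P(D) / P(+)
       = 0.07107750 / 0.23758466
       = 0.2992


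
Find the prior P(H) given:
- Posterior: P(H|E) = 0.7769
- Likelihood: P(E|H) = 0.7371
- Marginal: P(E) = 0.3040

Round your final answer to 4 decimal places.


From Bayes' theorem: P(H|E) = P(E|H) × P(H) / P(E)

Rearranging for P(H):
P(H) = P(H|E) × P(E) / P(E|H)
     = 0.7769 × 0.3040 / 0.7371
     = 0.23617760 / 0.7371
     = 0.3204


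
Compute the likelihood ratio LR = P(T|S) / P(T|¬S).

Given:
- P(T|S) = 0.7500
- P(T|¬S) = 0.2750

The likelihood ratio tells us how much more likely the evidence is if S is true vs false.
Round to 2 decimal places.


Likelihood Ratio (LR) = P(T|S) / P(T|¬S)

LR = 0.7500 / 0.2750
   = 2.73

The evidence is 2.73 times more likely if S is true than if S is false.
LR > 1, so observing T raises the odds in favor of S.


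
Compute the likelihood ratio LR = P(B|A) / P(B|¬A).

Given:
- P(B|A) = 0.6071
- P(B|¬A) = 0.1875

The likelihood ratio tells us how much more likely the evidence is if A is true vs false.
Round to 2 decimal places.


Likelihood Ratio (LR) = P(B|A) / P(B|¬A)

LR = 0.6071 / 0.1875
   = 3.24

The evidence is 3.24 times more likely if A is true than if A is false.
LR > 1, so observing B raises the odds in favor of A.


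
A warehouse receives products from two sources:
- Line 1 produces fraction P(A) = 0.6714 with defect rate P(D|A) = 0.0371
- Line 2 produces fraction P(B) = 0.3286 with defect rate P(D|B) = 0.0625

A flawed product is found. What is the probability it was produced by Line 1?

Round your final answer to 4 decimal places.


Let A = from Line 1, D = flawed

Given:
- P(A) = 0.6714, P(B) = 0.3286
- P(D|A) = 0.0371, P(D|B) = 0.0625

Step 1: Find P(D)
P(D) = P(D|A)P(A) + P(D|B)P(B)
     = 0.0371 × 0.6714 + 0.0625 × 0.3286
     = 0.02490894 + 0.02053750
     = 0.04544644

Step 2: Apply Bayes' theorem
P(A|D) = P(D|A)P(A) / P(D)
       = 0.02490894 / 0.04544644
       = 0.5481


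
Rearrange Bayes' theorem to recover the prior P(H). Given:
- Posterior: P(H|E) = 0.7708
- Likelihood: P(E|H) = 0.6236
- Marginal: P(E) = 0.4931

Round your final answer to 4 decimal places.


From Bayes' theorem: P(H|E) = P(E|H) × P(H) / P(E)

Rearranging for P(H):
P(H) = P(H|E) × P(E) / P(E|H)
     = 0.7708 × 0.4931 / 0.6236
     = 0.38008148 / 0.6236
     = 0.6095


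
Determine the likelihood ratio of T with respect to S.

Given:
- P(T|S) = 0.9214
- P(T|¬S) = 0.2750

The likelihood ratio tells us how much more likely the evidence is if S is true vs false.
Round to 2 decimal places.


Likelihood Ratio (LR) = P(T|S) / P(T|¬S)

LR = 0.9214 / 0.2750
   = 3.35

The evidence is 3.35 times more likely if S is true than if S is false.
LR > 1, so observing T raises the odds in favor of S.


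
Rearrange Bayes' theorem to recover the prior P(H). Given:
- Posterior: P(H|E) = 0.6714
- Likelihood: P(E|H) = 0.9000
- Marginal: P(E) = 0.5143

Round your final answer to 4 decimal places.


From Bayes' theorem: P(H|E) = P(E|H) × P(H) / P(E)

Rearranging for P(H):
P(H) = P(H|E) × P(E) / P(E|H)
     = 0.6714 × 0.5143 / 0.9000
     = 0.34530102 / 0.9000
     = 0.3837


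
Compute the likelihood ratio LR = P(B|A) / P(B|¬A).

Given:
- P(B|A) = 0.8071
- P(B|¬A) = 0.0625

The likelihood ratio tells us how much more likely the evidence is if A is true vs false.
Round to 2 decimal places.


Likelihood Ratio (LR) = P(B|A) / P(B|¬A)

LR = 0.8071 / 0.0625
   = 12.91

The evidence is 12.91 times more likely if A is true than if A is false.
LR > 1, so observing B raises the odds in favor of A.


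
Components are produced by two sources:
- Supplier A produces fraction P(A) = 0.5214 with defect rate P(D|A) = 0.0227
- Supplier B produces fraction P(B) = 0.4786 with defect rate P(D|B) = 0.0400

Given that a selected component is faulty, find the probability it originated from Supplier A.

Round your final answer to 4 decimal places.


Let A = from Supplier A, D = faulty

Given:
- P(A) = 0.5214, P(B) = 0.4786
- P(D|A) = 0.0227, P(D|B) = 0.0400

Step 1: Find P(D)
P(D) = P(D|A)P(A) + P(D|B)P(B)
     = 0.0227 × 0.5214 + 0.0400 × 0.4786
     = 0.01183578 + 0.01914400
     = 0.03097978

Step 2: Apply Bayes' theorem
P(A|D) = P(D|A)P(A) / P(D)
       = 0.01183578 / 0.03097978
       = 0.3820


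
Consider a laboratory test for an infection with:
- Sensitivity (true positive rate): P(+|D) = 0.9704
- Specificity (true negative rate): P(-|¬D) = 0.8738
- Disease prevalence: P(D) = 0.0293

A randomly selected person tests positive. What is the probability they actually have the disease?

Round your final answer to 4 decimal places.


Let D = has disease, + = positive test

Given:
- P(D) = 0.0293 (prevalence)
- P(+|D) = 0.9704 (sensitivity)
- P(-|¬D) = 0.8738 (specificity)
- P(+|¬D) = 0.1262 (false positive rate = 1 - specificity)

Step 1: Find P(+)
P(+) = P(+|D)P(D) + P(+|¬D)P(¬D)
     = 0.9704 × 0.0293 + 0.1262 × 0.9707
     = 0.02843272 + 0.12250234
     = 0.15093506

Step 2: Apply Bayes' theorem for P(D|+)
P(D|+) = P(+|D)P(D) / P(+)
       = 0.02843272 / 0.15093506
       = 0.1884


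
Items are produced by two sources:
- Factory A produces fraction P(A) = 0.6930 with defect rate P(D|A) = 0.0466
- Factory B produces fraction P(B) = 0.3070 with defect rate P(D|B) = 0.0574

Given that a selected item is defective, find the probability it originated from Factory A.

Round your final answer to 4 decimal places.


Let A = from Factory A, D = defective

Given:
- P(A) = 0.6930, P(B) = 0.3070
- P(D|A) = 0.0466, P(D|B) = 0.0574

Step 1: Find P(D)
P(D) = P(D|A)P(A) + P(D|B)P(B)
     = 0.0466 × 0.6930 + 0.0574 × 0.3070
     = 0.03229380 + 0.01762180
     = 0.04991560

Step 2: Apply Bayes' theorem
P(A|D) = P(D|A)P(A) / P(D)
       = 0.03229380 / 0.04991560
       = 0.6470


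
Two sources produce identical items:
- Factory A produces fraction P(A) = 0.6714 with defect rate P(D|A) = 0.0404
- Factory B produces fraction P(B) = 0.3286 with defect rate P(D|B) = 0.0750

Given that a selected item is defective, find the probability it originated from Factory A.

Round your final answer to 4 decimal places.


Let A = from Factory A, D = defective

Given:
- P(A) = 0.6714, P(B) = 0.3286
- P(D|A) = 0.0404, P(D|B) = 0.0750

Step 1: Find P(D)
P(D) = P(D|A)P(A) + P(D|B)P(B)
     = 0.0404 × 0.6714 + 0.0750 × 0.3286
     = 0.02712456 + 0.02464500
     = 0.05176956

Step 2: Apply Bayes' theorem
P(A|D) = P(D|A)P(A) / P(D)
       = 0.02712456 / 0.05176956
       = 0.5239


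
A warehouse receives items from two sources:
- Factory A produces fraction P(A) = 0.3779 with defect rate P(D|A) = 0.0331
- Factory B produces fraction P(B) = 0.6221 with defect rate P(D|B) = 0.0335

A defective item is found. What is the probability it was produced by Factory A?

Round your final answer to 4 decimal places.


Let A = from Factory A, D = defective

Given:
- P(A) = 0.3779, P(B) = 0.6221
- P(D|A) = 0.0331, P(D|B) = 0.0335

Step 1: Find P(D)
P(D) = P(D|A)P(A) + P(D|B)P(B)
     = 0.0331 × 0.3779 + 0.0335 × 0.6221
     = 0.01250849 + 0.02084035
     = 0.03334884

Step 2: Apply Bayes' theorem
P(A|D) = P(D|A)P(A) / P(D)
       = 0.01250849 / 0.03334884
       = 0.3751


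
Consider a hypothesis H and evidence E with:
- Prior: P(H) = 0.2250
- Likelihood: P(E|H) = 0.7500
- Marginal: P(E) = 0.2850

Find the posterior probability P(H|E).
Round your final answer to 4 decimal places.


Using Bayes' theorem:

P(H|E) = P(E|H) × P(H) / P(E)
       = 0.7500 × 0.2250 / 0.2850
       = 0.16875000 / 0.2850
       = 0.5921

The evidence strengthens our belief in H.
Prior: 0.2250 → Posterior: 0.5921


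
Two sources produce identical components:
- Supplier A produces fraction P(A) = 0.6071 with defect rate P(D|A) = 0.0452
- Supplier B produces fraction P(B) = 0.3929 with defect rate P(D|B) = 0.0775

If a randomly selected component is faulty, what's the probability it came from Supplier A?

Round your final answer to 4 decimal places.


Let A = from Supplier A, D = faulty

Given:
- P(A) = 0.6071, P(B) = 0.3929
- P(D|A) = 0.0452, P(D|B) = 0.0775

Step 1: Find P(D)
P(D) = P(D|A)P(A) + P(D|B)P(B)
     = 0.0452 × 0.6071 + 0.0775 × 0.3929
     = 0.02744092 + 0.03044975
     = 0.05789067

Step 2: Apply Bayes' theorem
P(A|D) = P(D|A)P(A) / P(D)
       = 0.02744092 / 0.05789067
       = 0.4740


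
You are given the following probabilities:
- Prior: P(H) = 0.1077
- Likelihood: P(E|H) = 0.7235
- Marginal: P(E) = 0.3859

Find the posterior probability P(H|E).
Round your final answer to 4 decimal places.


Using Bayes' theorem:

P(H|E) = P(E|H) × P(H) / P(E)
       = 0.7235 × 0.1077 / 0.3859
       = 0.07792095 / 0.3859
       = 0.2019

The evidence strengthens our belief in H.
Prior: 0.1077 → Posterior: 0.2019


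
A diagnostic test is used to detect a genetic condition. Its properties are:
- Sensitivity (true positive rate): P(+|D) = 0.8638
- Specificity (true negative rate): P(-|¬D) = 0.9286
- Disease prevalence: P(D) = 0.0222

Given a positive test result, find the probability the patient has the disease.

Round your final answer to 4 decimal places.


Let D = has disease, + = positive test

Given:
- P(D) = 0.0222 (prevalence)
- P(+|D) = 0.8638 (sensitivity)
- P(-|¬D) = 0.9286 (specificity)
- P(+|¬D) = 0.0714 (false positive rate = 1 - specificity)

Step 1: Find P(+)
P(+) = P(+|D)P(D) + P(+|¬D)P(¬D)
     = 0.8638 × 0.0222 + 0.0714 × 0.9778
     = 0.01917636 + 0.06981492
     = 0.08899128

Step 2: Apply Bayes' theorem for P(D|+)
P(D|+) = P(+|D)P(D) / P(+)
       = 0.01917636 / 0.08899128
       = 0.2155


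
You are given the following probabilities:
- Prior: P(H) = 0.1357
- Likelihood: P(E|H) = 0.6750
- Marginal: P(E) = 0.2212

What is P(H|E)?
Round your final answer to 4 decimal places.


Using Bayes' theorem:

P(H|E) = P(E|H) × P(H) / P(E)
       = 0.6750 × 0.1357 / 0.2212
       = 0.09159750 / 0.2212
       = 0.4141

The evidence strengthens our belief in H.
Prior: 0.1357 → Posterior: 0.4141


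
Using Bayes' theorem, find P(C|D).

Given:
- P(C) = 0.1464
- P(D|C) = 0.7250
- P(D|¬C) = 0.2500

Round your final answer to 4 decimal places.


Bayes' theorem: P(C|D) = P(D|C) × P(C) / P(D)

Step 1: Calculate P(D) using law of total probability
P(D) = P(D|C)P(C) + P(D|¬C)P(¬C)
     = 0.7250 × 0.1464 + 0.2500 × 0.8536
     = 0.10614000 + 0.21340000
     = 0.31954000

Step 2: Apply Bayes' theorem
P(C|D) = P(D|C) × P(C) / P(D)
       = 0.10614000 / 0.31954000
       = 0.3322


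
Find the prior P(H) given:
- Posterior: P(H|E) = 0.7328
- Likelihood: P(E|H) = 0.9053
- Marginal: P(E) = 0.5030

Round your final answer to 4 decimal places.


From Bayes' theorem: P(H|E) = P(E|H) × P(H) / P(E)

Rearranging for P(H):
P(H) = P(H|E) × P(E) / P(E|H)
     = 0.7328 × 0.5030 / 0.9053
     = 0.36859840 / 0.9053
     = 0.4072


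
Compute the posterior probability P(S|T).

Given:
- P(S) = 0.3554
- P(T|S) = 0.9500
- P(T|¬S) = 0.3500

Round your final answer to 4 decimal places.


Bayes' theorem: P(S|T) = P(T|S) × P(S) / P(T)

Step 1: Calculate P(T) using law of total probability
P(T) = P(T|S)P(S) + P(T|¬S)P(¬S)
     = 0.9500 × 0.3554 + 0.3500 × 0.6446
     = 0.33763000 + 0.22561000
     = 0.56324000

Step 2: Apply Bayes' theorem
P(S|T) = P(T|S) × P(S) / P(T)
       = 0.33763000 / 0.56324000
       = 0.5994


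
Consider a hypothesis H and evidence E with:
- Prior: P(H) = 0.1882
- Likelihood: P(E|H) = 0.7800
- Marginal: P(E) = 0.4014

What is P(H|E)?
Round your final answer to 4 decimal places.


Using Bayes' theorem:

P(H|E) = P(E|H) × P(H) / P(E)
       = 0.7800 × 0.1882 / 0.4014
       = 0.14679600 / 0.4014
       = 0.3657

The evidence strengthens our belief in H.
Prior: 0.1882 → Posterior: 0.3657


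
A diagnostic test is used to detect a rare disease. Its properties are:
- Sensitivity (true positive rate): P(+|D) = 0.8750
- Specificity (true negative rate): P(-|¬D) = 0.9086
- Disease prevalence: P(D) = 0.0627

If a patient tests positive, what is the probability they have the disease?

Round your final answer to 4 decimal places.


Let D = has disease, + = positive test

Given:
- P(D) = 0.0627 (prevalence)
- P(+|D) = 0.8750 (sensitivity)
- P(-|¬D) = 0.9086 (specificity)
- P(+|¬D) = 0.0914 (false positive rate = 1 - specificity)

Step 1: Find P(+)
P(+) = P(+|D)P(D) + P(+|¬D)P(¬D)
     = 0.8750 × 0.0627 + 0.0914 × 0.9373
     = 0.05486250 + 0.08566922
     = 0.14053172

Step 2: Apply Bayes' theorem for P(D|+)
P(D|+) = P(+|D)P(D) / P(+)
       = 0.05486250 / 0.14053172
       = 0.3904


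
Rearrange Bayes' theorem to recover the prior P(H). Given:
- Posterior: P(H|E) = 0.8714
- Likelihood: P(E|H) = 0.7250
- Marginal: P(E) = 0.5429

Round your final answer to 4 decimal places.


From Bayes' theorem: P(H|E) = P(E|H) × P(H) / P(E)

Rearranging for P(H):
P(H) = P(H|E) × P(E) / P(E|H)
     = 0.8714 × 0.5429 / 0.7250
     = 0.47308306 / 0.7250
     = 0.6525


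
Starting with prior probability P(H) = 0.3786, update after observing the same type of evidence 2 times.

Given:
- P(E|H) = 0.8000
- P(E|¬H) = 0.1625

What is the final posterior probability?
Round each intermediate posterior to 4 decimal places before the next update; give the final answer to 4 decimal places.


Sequential Bayesian updating:

Initial prior: P(H) = 0.3786

Update 1:
  P(E) = 0.8000 × 0.3786 + 0.1625 × 0.6214 = 0.30288000 + 0.10097750 = 0.40385750
  P(H|E) = 0.30288000 / 0.40385750 = 0.7500

Update 2:
  P(E) = 0.8000 × 0.7500 + 0.1625 × 0.2500 = 0.60000000 + 0.04062500 = 0.64062500
  P(H|E) = 0.60000000 / 0.64062500 = 0.9366

Final posterior: 0.9366


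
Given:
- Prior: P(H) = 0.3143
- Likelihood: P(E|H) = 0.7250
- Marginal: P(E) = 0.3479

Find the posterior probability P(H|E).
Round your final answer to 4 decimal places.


Using Bayes' theorem:

P(H|E) = P(E|H) × P(H) / P(E)
       = 0.7250 × 0.3143 / 0.3479
       = 0.22786750 / 0.3479
       = 0.6550

The evidence strengthens our belief in H.
Prior: 0.3143 → Posterior: 0.6550


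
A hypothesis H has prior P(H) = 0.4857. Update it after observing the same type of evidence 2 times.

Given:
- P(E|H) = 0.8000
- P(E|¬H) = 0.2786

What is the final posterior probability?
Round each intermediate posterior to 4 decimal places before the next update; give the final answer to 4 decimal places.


Sequential Bayesian updating:

Initial prior: P(H) = 0.4857

Update 1:
  P(E) = 0.8000 × 0.4857 + 0.2786 × 0.5143 = 0.38856000 + 0.14328398 = 0.53184398
  P(H|E) = 0.38856000 / 0.53184398 = 0.7306

Update 2:
  P(E) = 0.8000 × 0.7306 + 0.2786 × 0.2694 = 0.58448000 + 0.07505484 = 0.65953484
  P(H|E) = 0.58448000 / 0.65953484 = 0.8862

Final posterior: 0.8862


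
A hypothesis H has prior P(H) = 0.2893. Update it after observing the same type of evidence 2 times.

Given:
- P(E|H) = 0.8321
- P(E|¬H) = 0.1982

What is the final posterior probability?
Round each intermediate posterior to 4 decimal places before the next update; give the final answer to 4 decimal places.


Sequential Bayesian updating:

Initial prior: P(H) = 0.2893

Update 1:
  P(E) = 0.8321 × 0.2893 + 0.1982 × 0.7107 = 0.24072653 + 0.14086074 = 0.38158727
  P(H|E) = 0.24072653 / 0.38158727 = 0.6309

Update 2:
  P(E) = 0.8321 × 0.6309 + 0.1982 × 0.3691 = 0.52497189 + 0.07315562 = 0.59812751
  P(H|E) = 0.52497189 / 0.59812751 = 0.8777

Final posterior: 0.8777


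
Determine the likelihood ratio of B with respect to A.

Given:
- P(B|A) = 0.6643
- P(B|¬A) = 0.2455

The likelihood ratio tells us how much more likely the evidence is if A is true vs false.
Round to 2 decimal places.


Likelihood Ratio (LR) = P(B|A) / P(B|¬A)

LR = 0.6643 / 0.2455
   = 2.71

The evidence is 2.71 times more likely if A is true than if A is false.
Because LR exceeds 1, B is evidence for A.


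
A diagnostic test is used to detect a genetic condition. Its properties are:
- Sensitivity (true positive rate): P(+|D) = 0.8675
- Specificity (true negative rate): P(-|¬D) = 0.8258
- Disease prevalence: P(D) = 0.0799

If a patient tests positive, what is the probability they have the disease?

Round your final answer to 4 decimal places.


Let D = has disease, + = positive test

Given:
- P(D) = 0.0799 (prevalence)
- P(+|D) = 0.8675 (sensitivity)
- P(-|¬D) = 0.8258 (specificity)
- P(+|¬D) = 0.1742 (false positive rate = 1 - specificity)

Step 1: Find P(+)
P(+) = P(+|D)P(D) + P(+|¬D)P(¬D)
     = 0.8675 × 0.0799 + 0.1742 × 0.9201
     = 0.06931325 + 0.16028142
     = 0.22959467

Step 2: Apply Bayes' theorem for P(D|+)
P(D|+) = P(+|D)P(D) / P(+)
       = 0.06931325 / 0.22959467
       = 0.3019


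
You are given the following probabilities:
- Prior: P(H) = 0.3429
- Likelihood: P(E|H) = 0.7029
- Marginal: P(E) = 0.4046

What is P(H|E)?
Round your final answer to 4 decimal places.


Using Bayes' theorem:

P(H|E) = P(E|H) × P(H) / P(E)
       = 0.7029 × 0.3429 / 0.4046
       = 0.24102441 / 0.4046
       = 0.5957

The evidence strengthens our belief in H.
Prior: 0.3429 → Posterior: 0.5957


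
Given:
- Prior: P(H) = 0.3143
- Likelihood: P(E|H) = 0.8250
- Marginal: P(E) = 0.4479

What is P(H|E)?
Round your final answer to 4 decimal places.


Using Bayes' theorem:

P(H|E) = P(E|H) × P(H) / P(E)
       = 0.8250 × 0.3143 / 0.4479
       = 0.25929750 / 0.4479
       = 0.5789

The evidence strengthens our belief in H.
Prior: 0.3143 → Posterior: 0.5789


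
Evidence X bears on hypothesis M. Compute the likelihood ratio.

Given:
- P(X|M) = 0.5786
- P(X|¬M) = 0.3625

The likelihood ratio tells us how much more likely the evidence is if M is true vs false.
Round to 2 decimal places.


Likelihood Ratio (LR) = P(X|M) / P(X|¬M)

LR = 0.5786 / 0.3625
   = 1.60

The evidence is 1.60 times more likely if M is true than if M is false.
LR > 1, so observing X raises the odds in favor of M.


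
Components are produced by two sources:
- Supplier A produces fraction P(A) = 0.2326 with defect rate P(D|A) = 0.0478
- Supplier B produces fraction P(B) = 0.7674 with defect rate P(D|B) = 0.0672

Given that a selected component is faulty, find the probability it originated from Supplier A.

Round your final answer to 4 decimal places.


Let A = from Supplier A, D = faulty

Given:
- P(A) = 0.2326, P(B) = 0.7674
- P(D|A) = 0.0478, P(D|B) = 0.0672

Step 1: Find P(D)
P(D) = P(D|A)P(A) + P(D|B)P(B)
     = 0.0478 × 0.2326 + 0.0672 × 0.7674
     = 0.01111828 + 0.05156928
     = 0.06268756

Step 2: Apply Bayes' theorem
P(A|D) = P(D|A)P(A) / P(D)
       = 0.01111828 / 0.06268756
       = 0.1774


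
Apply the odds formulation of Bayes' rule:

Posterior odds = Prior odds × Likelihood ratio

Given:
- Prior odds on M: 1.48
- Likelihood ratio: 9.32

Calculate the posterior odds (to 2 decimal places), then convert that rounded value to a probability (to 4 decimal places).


Step 1: Calculate posterior odds
Posterior odds = Prior odds × LR
               = 1.48 × 9.32
               = 13.79

Step 2: Convert to probability
P(M|E) = Posterior odds / (1 + Posterior odds)
       = 13.79 / (1 + 13.79)
       = 13.79 / 14.79
       = 0.9324

The evidence increased P(M) from 0.5968 to 0.9324.


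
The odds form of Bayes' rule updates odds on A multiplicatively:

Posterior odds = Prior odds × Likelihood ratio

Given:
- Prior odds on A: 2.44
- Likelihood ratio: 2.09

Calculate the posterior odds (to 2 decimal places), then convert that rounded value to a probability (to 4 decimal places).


Step 1: Calculate posterior odds
Posterior odds = Prior odds × LR
               = 2.44 × 2.09
               = 5.10

Step 2: Convert to probability
P(A|E) = Posterior odds / (1 + Posterior odds)
       = 5.10 / (1 + 5.10)
       = 5.10 / 6.10
       = 0.8361

The evidence increased P(A) from 0.7093 to 0.8361.


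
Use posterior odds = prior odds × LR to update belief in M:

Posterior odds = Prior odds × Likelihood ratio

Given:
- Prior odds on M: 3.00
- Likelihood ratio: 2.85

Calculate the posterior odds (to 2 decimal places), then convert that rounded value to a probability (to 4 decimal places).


Step 1: Calculate posterior odds
Posterior odds = Prior odds × LR
               = 3.00 × 2.85
               = 8.55

Step 2: Convert to probability
P(M|E) = Posterior odds / (1 + Posterior odds)
       = 8.55 / (1 + 8.55)
       = 8.55 / 9.55
       = 0.8953

The evidence increased P(M) from 0.7500 to 0.8953.


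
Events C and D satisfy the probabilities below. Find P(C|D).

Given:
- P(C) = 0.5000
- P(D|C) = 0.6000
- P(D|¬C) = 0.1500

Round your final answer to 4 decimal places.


Bayes' theorem: P(C|D) = P(D|C) × P(C) / P(D)

Step 1: Calculate P(D) using law of total probability
P(D) = P(D|C)P(C) + P(D|¬C)P(¬C)
     = 0.6000 × 0.5000 + 0.1500 × 0.5000
     = 0.30000000 + 0.07500000
     = 0.37500000

Step 2: Apply Bayes' theorem
P(C|D) = P(D|C) × P(C) / P(D)
       = 0.30000000 / 0.37500000
       = 0.8000


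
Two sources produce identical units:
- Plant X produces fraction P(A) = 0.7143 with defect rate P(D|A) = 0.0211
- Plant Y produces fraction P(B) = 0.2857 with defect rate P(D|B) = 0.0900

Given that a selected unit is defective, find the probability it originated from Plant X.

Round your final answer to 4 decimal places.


Let A = from Plant X, D = defective

Given:
- P(A) = 0.7143, P(B) = 0.2857
- P(D|A) = 0.0211, P(D|B) = 0.0900

Step 1: Find P(D)
P(D) = P(D|A)P(A) + P(D|B)P(B)
     = 0.0211 × 0.7143 + 0.0900 × 0.2857
     = 0.01507173 + 0.02571300
     = 0.04078473

Step 2: Apply Bayes' theorem
P(A|D) = P(D|A)P(A) / P(D)
       = 0.01507173 / 0.04078473
       = 0.3695


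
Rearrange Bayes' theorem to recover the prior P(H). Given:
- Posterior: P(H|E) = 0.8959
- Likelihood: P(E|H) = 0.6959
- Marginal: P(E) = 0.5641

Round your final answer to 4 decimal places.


From Bayes' theorem: P(H|E) = P(E|H) × P(H) / P(E)

Rearranging for P(H):
P(H) = P(H|E) × P(E) / P(E|H)
     = 0.8959 × 0.5641 / 0.6959
     = 0.50537719 / 0.6959
     = 0.7262


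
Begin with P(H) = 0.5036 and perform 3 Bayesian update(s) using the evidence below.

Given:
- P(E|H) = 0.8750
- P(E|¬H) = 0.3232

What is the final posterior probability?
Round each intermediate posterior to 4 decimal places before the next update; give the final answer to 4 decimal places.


Sequential Bayesian updating:

Initial prior: P(H) = 0.5036

Update 1:
  P(E) = 0.8750 × 0.5036 + 0.3232 × 0.4964 = 0.44065000 + 0.16043648 = 0.60108648
  P(H|E) = 0.44065000 / 0.60108648 = 0.7331

Update 2:
  P(E) = 0.8750 × 0.7331 + 0.3232 × 0.2669 = 0.64146250 + 0.08626208 = 0.72772458
  P(H|E) = 0.64146250 / 0.72772458 = 0.8815

Update 3:
  P(E) = 0.8750 × 0.8815 + 0.3232 × 0.1185 = 0.77131250 + 0.03829920 = 0.80961170
  P(H|E) = 0.77131250 / 0.80961170 = 0.9527

Final posterior: 0.9527


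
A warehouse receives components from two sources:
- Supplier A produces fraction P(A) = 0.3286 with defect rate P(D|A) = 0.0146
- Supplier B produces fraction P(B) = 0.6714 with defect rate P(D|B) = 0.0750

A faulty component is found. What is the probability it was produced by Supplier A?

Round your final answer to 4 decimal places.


Let A = from Supplier A, D = faulty

Given:
- P(A) = 0.3286, P(B) = 0.6714
- P(D|A) = 0.0146, P(D|B) = 0.0750

Step 1: Find P(D)
P(D) = P(D|A)P(A) + P(D|B)P(B)
     = 0.0146 × 0.3286 + 0.0750 × 0.6714
     = 0.00479756 + 0.05035500
     = 0.05515256

Step 2: Apply Bayes' theorem
P(A|D) = P(D|A)P(A) / P(D)
       = 0.00479756 / 0.05515256
       = 0.0870


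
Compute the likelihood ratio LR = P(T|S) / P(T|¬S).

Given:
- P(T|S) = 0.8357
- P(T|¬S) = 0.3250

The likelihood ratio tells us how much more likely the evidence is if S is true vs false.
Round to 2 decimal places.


Likelihood Ratio (LR) = P(T|S) / P(T|¬S)

LR = 0.8357 / 0.3250
   = 2.57

The evidence is 2.57 times more likely if S is true than if S is false.
Since LR > 1, the evidence supports S over ¬S.


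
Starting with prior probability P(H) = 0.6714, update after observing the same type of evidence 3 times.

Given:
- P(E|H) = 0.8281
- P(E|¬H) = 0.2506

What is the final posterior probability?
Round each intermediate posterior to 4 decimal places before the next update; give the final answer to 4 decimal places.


Sequential Bayesian updating:

Initial prior: P(H) = 0.6714

Update 1:
  P(E) = 0.8281 × 0.6714 + 0.2506 × 0.3286 = 0.55598634 + 0.08234716 = 0.63833350
  P(H|E) = 0.55598634 / 0.63833350 = 0.8710

Update 2:
  P(E) = 0.8281 × 0.8710 + 0.2506 × 0.1290 = 0.72127510 + 0.03232740 = 0.75360250
  P(H|E) = 0.72127510 / 0.75360250 = 0.9571

Update 3:
  P(E) = 0.8281 × 0.9571 + 0.2506 × 0.0429 = 0.79257451 + 0.01075074 = 0.80332525
  P(H|E) = 0.79257451 / 0.80332525 = 0.9866

Final posterior: 0.9866


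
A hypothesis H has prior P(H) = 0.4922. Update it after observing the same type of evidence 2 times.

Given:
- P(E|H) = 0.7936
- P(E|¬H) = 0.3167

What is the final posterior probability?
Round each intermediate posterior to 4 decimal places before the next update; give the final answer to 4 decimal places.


Sequential Bayesian updating:

Initial prior: P(H) = 0.4922

Update 1:
  P(E) = 0.7936 × 0.4922 + 0.3167 × 0.5078 = 0.39060992 + 0.16082026 = 0.55143018
  P(H|E) = 0.39060992 / 0.55143018 = 0.7084

Update 2:
  P(E) = 0.7936 × 0.7084 + 0.3167 × 0.2916 = 0.56218624 + 0.09234972 = 0.65453596
  P(H|E) = 0.56218624 / 0.65453596 = 0.8589

Final posterior: 0.8589


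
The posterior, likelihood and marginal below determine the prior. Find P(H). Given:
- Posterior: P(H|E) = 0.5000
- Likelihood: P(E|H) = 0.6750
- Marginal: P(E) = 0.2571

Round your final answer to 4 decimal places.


From Bayes' theorem: P(H|E) = P(E|H) × P(H) / P(E)

Rearranging for P(H):
P(H) = P(H|E) × P(E) / P(E|H)
     = 0.5000 × 0.2571 / 0.6750
     = 0.12855000 / 0.6750
     = 0.1904


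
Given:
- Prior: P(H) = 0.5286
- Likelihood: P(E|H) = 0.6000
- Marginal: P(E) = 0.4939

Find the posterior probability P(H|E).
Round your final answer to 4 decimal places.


Using Bayes' theorem:

P(H|E) = P(E|H) × P(H) / P(E)
       = 0.6000 × 0.5286 / 0.4939
       = 0.31716000 / 0.4939
       = 0.6422

The evidence strengthens our belief in H.
Prior: 0.5286 → Posterior: 0.6422


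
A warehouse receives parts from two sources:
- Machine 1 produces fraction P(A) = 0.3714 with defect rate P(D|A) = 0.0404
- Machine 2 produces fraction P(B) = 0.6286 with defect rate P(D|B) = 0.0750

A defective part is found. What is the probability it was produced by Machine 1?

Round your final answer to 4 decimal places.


Let A = from Machine 1, D = defective

Given:
- P(A) = 0.3714, P(B) = 0.6286
- P(D|A) = 0.0404, P(D|B) = 0.0750

Step 1: Find P(D)
P(D) = P(D|A)P(A) + P(D|B)P(B)
     = 0.0404 × 0.3714 + 0.0750 × 0.6286
     = 0.01500456 + 0.04714500
     = 0.06214956

Step 2: Apply Bayes' theorem
P(A|D) = P(D|A)P(A) / P(D)
       = 0.01500456 / 0.06214956
       = 0.2414


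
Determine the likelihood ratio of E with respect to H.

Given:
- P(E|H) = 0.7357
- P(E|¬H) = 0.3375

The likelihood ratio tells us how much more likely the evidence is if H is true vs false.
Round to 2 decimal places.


Likelihood Ratio (LR) = P(E|H) / P(E|¬H)

LR = 0.7357 / 0.3375
   = 2.18

The evidence is 2.18 times more likely if H is true than if H is false.
Because LR exceeds 1, E is evidence for H.


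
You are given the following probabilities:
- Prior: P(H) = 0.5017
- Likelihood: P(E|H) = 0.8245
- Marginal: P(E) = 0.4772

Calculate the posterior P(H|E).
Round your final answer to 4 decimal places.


Using Bayes' theorem:

P(H|E) = P(E|H) × P(H) / P(E)
       = 0.8245 × 0.5017 / 0.4772
       = 0.41365165 / 0.4772
       = 0.8668

The evidence strengthens our belief in H.
Prior: 0.5017 → Posterior: 0.8668


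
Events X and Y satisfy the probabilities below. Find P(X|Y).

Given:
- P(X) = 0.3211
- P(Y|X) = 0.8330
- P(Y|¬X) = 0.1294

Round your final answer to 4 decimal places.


Bayes' theorem: P(X|Y) = P(Y|X) × P(X) / P(Y)

Step 1: Calculate P(Y) using law of total probability
P(Y) = P(Y|X)P(X) + P(Y|¬X)P(¬X)
     = 0.8330 × 0.3211 + 0.1294 × 0.6789
     = 0.26747630 + 0.08784966
     = 0.35532596

Step 2: Apply Bayes' theorem
P(X|Y) = P(Y|X) × P(X) / P(Y)
       = 0.26747630 / 0.35532596
       = 0.7528


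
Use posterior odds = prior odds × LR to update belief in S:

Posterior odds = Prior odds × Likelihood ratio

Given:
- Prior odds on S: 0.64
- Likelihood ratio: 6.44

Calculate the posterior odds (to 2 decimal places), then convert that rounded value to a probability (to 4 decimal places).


Step 1: Calculate posterior odds
Posterior odds = Prior odds × LR
               = 0.64 × 6.44
               = 4.12

Step 2: Convert to probability
P(S|E) = Posterior odds / (1 + Posterior odds)
       = 4.12 / (1 + 4.12)
       = 4.12 / 5.12
       = 0.8047

The evidence increased P(S) from 0.3902 to 0.8047.


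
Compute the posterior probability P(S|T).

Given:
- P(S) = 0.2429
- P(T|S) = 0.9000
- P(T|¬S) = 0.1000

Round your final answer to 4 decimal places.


Bayes' theorem: P(S|T) = P(T|S) × P(S) / P(T)

Step 1: Calculate P(T) using law of total probability
P(T) = P(T|S)P(S) + P(T|¬S)P(¬S)
     = 0.9000 × 0.2429 + 0.1000 × 0.7571
     = 0.21861000 + 0.07571000
     = 0.29432000

Step 2: Apply Bayes' theorem
P(S|T) = P(T|S) × P(S) / P(T)
       = 0.21861000 / 0.29432000
       = 0.7428


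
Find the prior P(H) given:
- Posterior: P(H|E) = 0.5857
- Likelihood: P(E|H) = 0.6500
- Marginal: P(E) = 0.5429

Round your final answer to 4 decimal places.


From Bayes' theorem: P(H|E) = P(E|H) × P(H) / P(E)

Rearranging for P(H):
P(H) = P(H|E) × P(E) / P(E|H)
     = 0.5857 × 0.5429 / 0.6500
     = 0.31797653 / 0.6500
     = 0.4892


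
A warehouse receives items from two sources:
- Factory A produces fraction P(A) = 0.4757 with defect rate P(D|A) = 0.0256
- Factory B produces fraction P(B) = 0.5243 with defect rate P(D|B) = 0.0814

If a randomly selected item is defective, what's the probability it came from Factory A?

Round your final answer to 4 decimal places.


Let A = from Factory A, D = defective

Given:
- P(A) = 0.4757, P(B) = 0.5243
- P(D|A) = 0.0256, P(D|B) = 0.0814

Step 1: Find P(D)
P(D) = P(D|A)P(A) + P(D|B)P(B)
     = 0.0256 × 0.4757 + 0.0814 × 0.5243
     = 0.01217792 + 0.04267802
     = 0.05485594

Step 2: Apply Bayes' theorem
P(A|D) = P(D|A)P(A) / P(D)
       = 0.01217792 / 0.05485594
       = 0.2220


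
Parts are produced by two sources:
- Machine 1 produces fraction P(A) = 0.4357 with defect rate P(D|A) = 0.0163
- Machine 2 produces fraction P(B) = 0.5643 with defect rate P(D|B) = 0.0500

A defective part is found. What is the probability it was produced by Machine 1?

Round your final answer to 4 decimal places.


Let A = from Machine 1, D = defective

Given:
- P(A) = 0.4357, P(B) = 0.5643
- P(D|A) = 0.0163, P(D|B) = 0.0500

Step 1: Find P(D)
P(D) = P(D|A)P(A) + P(D|B)P(B)
     = 0.0163 × 0.4357 + 0.0500 × 0.5643
     = 0.00710191 + 0.02821500
     = 0.03531691

Step 2: Apply Bayes' theorem
P(A|D) = P(D|A)P(A) / P(D)
       = 0.00710191 / 0.03531691
       = 0.2011


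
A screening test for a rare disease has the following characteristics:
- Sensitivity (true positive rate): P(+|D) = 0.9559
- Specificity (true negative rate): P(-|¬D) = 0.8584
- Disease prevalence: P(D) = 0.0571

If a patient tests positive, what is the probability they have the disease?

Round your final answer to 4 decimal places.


Let D = has disease, + = positive test

Given:
- P(D) = 0.0571 (prevalence)
- P(+|D) = 0.9559 (sensitivity)
- P(-|¬D) = 0.8584 (specificity)
- P(+|¬D) = 0.1416 (false positive rate = 1 - specificity)

Step 1: Find P(+)
P(+) = P(+|D)P(D) + P(+|¬D)P(¬D)
     = 0.9559 × 0.0571 + 0.1416 × 0.9429
     = 0.05458189 + 0.13351464
     = 0.18809653

Step 2: Apply Bayes' theorem for P(D|+)
P(D|+) = P(+|D)P(D) / P(+)
       = 0.05458189 / 0.18809653
       = 0.2902


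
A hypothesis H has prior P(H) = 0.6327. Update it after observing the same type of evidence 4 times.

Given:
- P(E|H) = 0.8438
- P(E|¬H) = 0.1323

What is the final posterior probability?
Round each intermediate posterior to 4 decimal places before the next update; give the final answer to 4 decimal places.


Sequential Bayesian updating:

Initial prior: P(H) = 0.6327

Update 1:
  P(E) = 0.8438 × 0.6327 + 0.1323 × 0.3673 = 0.53387226 + 0.04859379 = 0.58246605
  P(H|E) = 0.53387226 / 0.58246605 = 0.9166

Update 2:
  P(E) = 0.8438 × 0.9166 + 0.1323 × 0.0834 = 0.77342708 + 0.01103382 = 0.78446090
  P(H|E) = 0.77342708 / 0.78446090 = 0.9859

Update 3:
  P(E) = 0.8438 × 0.9859 + 0.1323 × 0.0141 = 0.83190242 + 0.00186543 = 0.83376785
  P(H|E) = 0.83190242 / 0.83376785 = 0.9978

Update 4:
  P(E) = 0.8438 × 0.9978 + 0.1323 × 0.0022 = 0.84194364 + 0.00029106 = 0.84223470
  P(H|E) = 0.84194364 / 0.84223470 = 0.9997

Final posterior: 0.9997


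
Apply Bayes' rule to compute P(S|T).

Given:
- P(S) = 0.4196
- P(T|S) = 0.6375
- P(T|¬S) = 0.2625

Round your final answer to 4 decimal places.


Bayes' theorem: P(S|T) = P(T|S) × P(S) / P(T)

Step 1: Calculate P(T) using law of total probability
P(T) = P(T|S)P(S) + P(T|¬S)P(¬S)
     = 0.6375 × 0.4196 + 0.2625 × 0.5804
     = 0.26749500 + 0.15235500
     = 0.41985000

Step 2: Apply Bayes' theorem
P(S|T) = P(T|S) × P(S) / P(T)
       = 0.26749500 / 0.41985000
       = 0.6371


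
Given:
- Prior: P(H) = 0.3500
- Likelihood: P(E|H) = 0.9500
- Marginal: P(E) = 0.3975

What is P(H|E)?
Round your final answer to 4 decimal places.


Using Bayes' theorem:

P(H|E) = P(E|H) × P(H) / P(E)
       = 0.9500 × 0.3500 / 0.3975
       = 0.33250000 / 0.3975
       = 0.8365

The evidence strengthens our belief in H.
Prior: 0.3500 → Posterior: 0.8365


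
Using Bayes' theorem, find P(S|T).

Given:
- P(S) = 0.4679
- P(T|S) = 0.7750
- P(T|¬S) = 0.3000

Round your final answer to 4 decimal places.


Bayes' theorem: P(S|T) = P(T|S) × P(S) / P(T)

Step 1: Calculate P(T) using law of total probability
P(T) = P(T|S)P(S) + P(T|¬S)P(¬S)
     = 0.7750 × 0.4679 + 0.3000 × 0.5321
     = 0.36262250 + 0.15963000
     = 0.52225250

Step 2: Apply Bayes' theorem
P(S|T) = P(T|S) × P(S) / P(T)
       = 0.36262250 / 0.52225250
       = 0.6943


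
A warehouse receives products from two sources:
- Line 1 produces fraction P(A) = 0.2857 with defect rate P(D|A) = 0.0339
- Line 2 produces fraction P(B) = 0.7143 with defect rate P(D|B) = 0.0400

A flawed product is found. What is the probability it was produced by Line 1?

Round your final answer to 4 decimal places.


Let A = from Line 1, D = flawed

Given:
- P(A) = 0.2857, P(B) = 0.7143
- P(D|A) = 0.0339, P(D|B) = 0.0400

Step 1: Find P(D)
P(D) = P(D|A)P(A) + P(D|B)P(B)
     = 0.0339 × 0.2857 + 0.0400 × 0.7143
     = 0.00968523 + 0.02857200
     = 0.03825723

Step 2: Apply Bayes' theorem
P(A|D) = P(D|A)P(A) / P(D)
       = 0.00968523 / 0.03825723
       = 0.2532


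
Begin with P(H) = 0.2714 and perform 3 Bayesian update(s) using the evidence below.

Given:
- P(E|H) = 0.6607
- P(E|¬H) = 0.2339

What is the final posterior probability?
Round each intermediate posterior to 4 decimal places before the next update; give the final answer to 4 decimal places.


Sequential Bayesian updating:

Initial prior: P(H) = 0.2714

Update 1:
  P(E) = 0.6607 × 0.2714 + 0.2339 × 0.7286 = 0.17931398 + 0.17041954 = 0.34973352
  P(H|E) = 0.17931398 / 0.34973352 = 0.5127

Update 2:
  P(E) = 0.6607 × 0.5127 + 0.2339 × 0.4873 = 0.33874089 + 0.11397947 = 0.45272036
  P(H|E) = 0.33874089 / 0.45272036 = 0.7482

Update 3:
  P(E) = 0.6607 × 0.7482 + 0.2339 × 0.2518 = 0.49433574 + 0.05889602 = 0.55323176
  P(H|E) = 0.49433574 / 0.55323176 = 0.8935

Final posterior: 0.8935


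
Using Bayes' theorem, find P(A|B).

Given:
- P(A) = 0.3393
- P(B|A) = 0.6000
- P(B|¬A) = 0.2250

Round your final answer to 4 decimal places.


Bayes' theorem: P(A|B) = P(B|A) × P(A) / P(B)

Step 1: Calculate P(B) using law of total probability
P(B) = P(B|A)P(A) + P(B|¬A)P(¬A)
     = 0.6000 × 0.3393 + 0.2250 × 0.6607
     = 0.20358000 + 0.14865750
     = 0.35223750

Step 2: Apply Bayes' theorem
P(A|B) = P(B|A) × P(A) / P(B)
       = 0.20358000 / 0.35223750
       = 0.5780


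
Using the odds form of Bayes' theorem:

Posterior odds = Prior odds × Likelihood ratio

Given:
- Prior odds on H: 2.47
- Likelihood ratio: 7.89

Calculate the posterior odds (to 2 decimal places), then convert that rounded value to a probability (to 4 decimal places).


Step 1: Calculate posterior odds
Posterior odds = Prior odds × LR
               = 2.47 × 7.89
               = 19.49

Step 2: Convert to probability
P(H|E) = Posterior odds / (1 + Posterior odds)
       = 19.49 / (1 + 19.49)
       = 19.49 / 20.49
       = 0.9512

The evidence increased P(H) from 0.7118 to 0.9512.
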